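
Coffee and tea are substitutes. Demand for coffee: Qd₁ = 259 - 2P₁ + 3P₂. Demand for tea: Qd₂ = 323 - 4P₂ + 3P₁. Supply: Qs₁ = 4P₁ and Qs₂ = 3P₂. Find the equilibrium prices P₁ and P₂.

P₁ = 2782/33, P₂ = 905/11

Market 1: 259 - 2P₁ + 3P₂ = 4P₁ → 6P₁ - 3P₂ = 259.
Market 2: 7P₂ - 3P₁ = 323.
Eliminating P₂: 7×(1) + 3×(2) gives 33P₁ = 2782, so P₁ = 2782/33.
Back-substitute into (2): P₂ = (323 + 3×2782/33) / 7 = 905/11.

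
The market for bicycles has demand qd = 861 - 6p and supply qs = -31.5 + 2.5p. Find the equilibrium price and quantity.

Set qd = qs: 861 - 6p = -31.5 + 2.5p.
892.5 = 8.5p, so p* = 105.
q* = 861 − 6(105) = 231.

p* = 105, q* = 231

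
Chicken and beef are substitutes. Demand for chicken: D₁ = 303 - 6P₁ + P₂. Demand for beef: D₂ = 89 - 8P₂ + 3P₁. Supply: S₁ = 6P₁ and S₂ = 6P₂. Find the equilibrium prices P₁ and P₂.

P₁ = 4331/165, P₂ = 659/55

Market 1: 303 - 6P₁ + P₂ = 6P₁ → 12P₁ - P₂ = 303.
Market 2: 14P₂ - 3P₁ = 89.
Eliminating P₂: 14×(1) + 1×(2) gives 165P₁ = 4331, so P₁ = 4331/165.
Back-substitute into (2): P₂ = (89 + 3×4331/165) / 14 = 659/55.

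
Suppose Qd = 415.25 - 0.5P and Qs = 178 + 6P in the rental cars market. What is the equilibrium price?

P* = 36.5

Set Qd = Qs: 415.25 - 0.5P = 178 + 6P.
237.25 = 6.5P, so P* = 36.5.
Q* = 415.25 − 0.5(36.5) = 397.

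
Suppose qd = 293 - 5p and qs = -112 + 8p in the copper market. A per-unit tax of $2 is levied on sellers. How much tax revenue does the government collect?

Tax revenue = 3408/13

Pre-tax equilibrium: p* = 405/13, q* = 1784/13.
Tax on sellers shifts supply to qs = -112 + 8(p − 2) = -128 + 8p.
293 - 5p = -128 + 8p gives buyer price pb = 421/13; sellers receive ps = 421/13 − 2 = 395/13.
New quantity: q = 293 − 5(421/13) = 1704/13.
Revenue = 2 × 1704/13 = 3408/13.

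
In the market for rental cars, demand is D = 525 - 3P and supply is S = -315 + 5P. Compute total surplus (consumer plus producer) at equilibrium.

Total surplus = 11760

Equilibrium: 525 - 3P = -315 + 5P gives P* = 105, Q* = 210.
Demand choke price: P = 175; supply starts at P = 63.
CS = ½(175 − 105)(210) = 7350; PS = ½(105 − 63)(210) = 4410.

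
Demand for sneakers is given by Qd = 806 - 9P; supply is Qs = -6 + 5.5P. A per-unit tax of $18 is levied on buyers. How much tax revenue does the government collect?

Pre-tax equilibrium: P* = 56, Q* = 302.
Tax on buyers shifts demand to Qd = 806 − 9(P + 18) = 644 - 9P.
644 - 9P = -6 + 5.5P gives seller price Ps = 1300/29; buyers pay Pb = 1300/29 + 18 = 1822/29.
New quantity: Q = 806 − 9(1822/29) = 6976/29.
Revenue = 18 × 6976/29 = 125568/29.

Tax revenue = 125568/29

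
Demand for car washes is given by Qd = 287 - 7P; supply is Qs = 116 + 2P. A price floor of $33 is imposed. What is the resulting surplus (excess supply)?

Equilibrium price would be P* = 19, so the floor at 33 binds.
At P = 33: Qd = 56, Qs = 182.
Surplus = 182 − 56 = 126.

Surplus = 126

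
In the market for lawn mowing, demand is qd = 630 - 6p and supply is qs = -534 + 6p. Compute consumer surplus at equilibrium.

Equilibrium: 630 - 6p = -534 + 6p gives p* = 97, q* = 48.
Demand choke price (qd = 0): p = 105.
CS = ½(105 − 97)(48) = 192.

Consumer surplus = 192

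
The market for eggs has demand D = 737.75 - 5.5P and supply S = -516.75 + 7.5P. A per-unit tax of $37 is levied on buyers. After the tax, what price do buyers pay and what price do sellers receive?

Pre-tax equilibrium: P* = 96.5, Q* = 207.
Tax on buyers shifts demand to D = 737.75 − 5.5(P + 37) = 534.25 - 5.5P.
534.25 - 5.5P = -516.75 + 7.5P gives seller price Ps = 1051/13; buyers pay Pb = 1051/13 + 37 = 1532/13.
New quantity: Q = 737.75 − 5.5(1532/13) = 4659/52.

Buyers pay 1532/13, sellers receive 1051/13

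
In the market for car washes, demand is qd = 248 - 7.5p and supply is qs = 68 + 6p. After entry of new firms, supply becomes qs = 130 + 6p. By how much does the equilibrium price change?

Original equilibrium: p* = 40/3, q* = 148.
New equilibrium: 248 - 7.5p = 130 + 6p, so 118 = 13.5p and p' = 236/27; q' = 248 − 7.5(236/27) = 1642/9.
Change in price: 236/27 − 40/3 = -124/27.

Δp = -124/27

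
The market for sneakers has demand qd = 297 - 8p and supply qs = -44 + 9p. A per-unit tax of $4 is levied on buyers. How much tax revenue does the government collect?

Tax revenue = 8132/17

Pre-tax equilibrium: p* = 341/17, q* = 2321/17.
Tax on buyers shifts demand to qd = 297 − 8(p + 4) = 265 - 8p.
265 - 8p = -44 + 9p gives seller price ps = 309/17; buyers pay pb = 309/17 + 4 = 377/17.
New quantity: q = 297 − 8(377/17) = 2033/17.
Revenue = 4 × 2033/17 = 8132/17.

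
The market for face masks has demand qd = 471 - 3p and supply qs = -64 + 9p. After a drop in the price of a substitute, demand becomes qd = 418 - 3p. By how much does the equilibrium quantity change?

Δq = -39.75

Original equilibrium: p* = 535/12, q* = 337.25.
New equilibrium: 418 - 3p = -64 + 9p, so 482 = 12p and p' = 241/6; q' = 418 − 3(241/6) = 297.5.
Change in quantity: 297.5 − 337.25 = -39.75.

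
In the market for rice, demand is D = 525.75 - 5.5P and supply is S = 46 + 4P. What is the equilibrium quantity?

Set D = S: 525.75 - 5.5P = 46 + 4P.
479.75 = 9.5P, so P* = 50.5.
Q* = 525.75 − 5.5(50.5) = 248.

Q* = 248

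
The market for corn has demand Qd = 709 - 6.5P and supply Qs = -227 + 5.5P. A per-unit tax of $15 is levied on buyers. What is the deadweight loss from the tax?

Pre-tax equilibrium: P* = 78, Q* = 202.
Tax on buyers shifts demand to Qd = 709 − 6.5(P + 15) = 611.5 - 6.5P.
611.5 - 6.5P = -227 + 5.5P gives seller price Ps = 69.875; buyers pay Pb = 69.875 + 15 = 84.875.
New quantity: Q = 709 − 6.5(84.875) = 157.3125.
DWL = ½ × 15 × (202 − 157.3125) = 335.15625.

Deadweight loss = 335.15625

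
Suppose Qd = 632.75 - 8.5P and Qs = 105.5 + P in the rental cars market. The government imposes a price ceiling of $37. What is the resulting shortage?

Equilibrium price would be P* = 55.5, so the ceiling at 37 binds.
At P = 37: Qd = 632.75 − 8.5(37) = 318.25, Qs = 105.5 + 1(37) = 142.5.
Shortage = 318.25 − 142.5 = 175.75.

Shortage = 175.75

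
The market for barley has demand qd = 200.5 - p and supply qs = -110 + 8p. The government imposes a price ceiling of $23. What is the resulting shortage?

Equilibrium price would be p* = 34.5, so the ceiling at 23 binds.
At p = 23: qd = 200.5 − 1(23) = 177.5, qs = -110 + 8(23) = 74.
Shortage = 177.5 − 74 = 103.5.

Shortage = 103.5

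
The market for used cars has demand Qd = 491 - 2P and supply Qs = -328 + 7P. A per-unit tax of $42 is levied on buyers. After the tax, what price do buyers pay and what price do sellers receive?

Pre-tax equilibrium: P* = 91, Q* = 309.
Tax on buyers shifts demand to Qd = 491 − 2(P + 42) = 407 - 2P.
407 - 2P = -328 + 7P gives seller price Ps = 245/3; buyers pay Pb = 245/3 + 42 = 371/3.
New quantity: Q = 491 − 2(371/3) = 731/3.

Buyers pay 371/3, sellers receive 245/3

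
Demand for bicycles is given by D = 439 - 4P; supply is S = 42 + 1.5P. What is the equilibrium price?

P* = 794/11

Set D = S: 439 - 4P = 42 + 1.5P.
397 = 5.5P, so P* = 794/11.
Q* = 439 − 4(794/11) = 1653/11.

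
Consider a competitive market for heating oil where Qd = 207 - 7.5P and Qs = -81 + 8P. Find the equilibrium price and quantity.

P* = 576/31, Q* = 2097/31

Set Qd = Qs: 207 - 7.5P = -81 + 8P.
288 = 15.5P, so P* = 576/31.
Q* = 207 − 7.5(576/31) = 2097/31.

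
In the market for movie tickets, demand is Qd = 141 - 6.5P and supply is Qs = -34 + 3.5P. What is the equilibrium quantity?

Q* = 27.25

Set Qd = Qs: 141 - 6.5P = -34 + 3.5P.
175 = 10P, so P* = 17.5.
Q* = 141 − 6.5(17.5) = 27.25.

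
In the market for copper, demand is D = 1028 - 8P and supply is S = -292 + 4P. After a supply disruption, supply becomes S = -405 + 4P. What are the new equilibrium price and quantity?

Original equilibrium: P* = 110, Q* = 148.
New equilibrium: 1028 - 8P = -405 + 4P, so 1433 = 12P and P' = 1433/12; Q' = 1028 − 8(1433/12) = 218/3.

P' = 1433/12, Q' = 218/3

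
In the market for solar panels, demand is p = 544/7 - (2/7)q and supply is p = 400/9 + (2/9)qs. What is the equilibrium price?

p* = 59

Set the two price expressions equal: 544/7 - (2/7)q = 400/9 + (2/9)q.
2096/63 = (32/63)q, so q* = 65.5.
p* = 544/7 − (2/7)(65.5) = 59.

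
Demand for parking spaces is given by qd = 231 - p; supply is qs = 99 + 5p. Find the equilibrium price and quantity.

p* = 22, q* = 209

Set qd = qs: 231 - p = 99 + 5p.
132 = 6p, so p* = 22.
q* = 231 − 1(22) = 209.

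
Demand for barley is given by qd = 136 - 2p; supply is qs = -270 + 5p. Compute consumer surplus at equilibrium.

Consumer surplus = 100

Equilibrium: 136 - 2p = -270 + 5p gives p* = 58, q* = 20.
Demand choke price (qd = 0): p = 68.
CS = ½(68 − 58)(20) = 100.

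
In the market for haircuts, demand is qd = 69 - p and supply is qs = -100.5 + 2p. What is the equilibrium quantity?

Set qd = qs: 69 - p = -100.5 + 2p.
169.5 = 3p, so p* = 56.5.
q* = 69 − 1(56.5) = 12.5.

q* = 12.5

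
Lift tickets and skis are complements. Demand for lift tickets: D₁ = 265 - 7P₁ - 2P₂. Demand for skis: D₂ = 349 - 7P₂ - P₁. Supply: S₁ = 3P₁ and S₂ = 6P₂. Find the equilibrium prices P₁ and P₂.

P₁ = 21.4609375, P₂ = 25.1953125

Market 1: 265 - 7P₁ - 2P₂ = 3P₁ → 10P₁ + 2P₂ = 265.
Market 2: 13P₂ + P₁ = 349.
Eliminating P₂: 13×(1) − 2×(2) gives 128P₁ = 2747, so P₁ = 21.4609375.
Back-substitute into (2): P₂ = (349 − 1×21.4609375) / 13 = 25.1953125.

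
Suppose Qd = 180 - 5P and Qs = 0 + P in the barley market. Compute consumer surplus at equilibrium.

Consumer surplus = 90

Equilibrium: 180 - 5P = 0 + P gives P* = 30, Q* = 30.
Demand choke price (Qd = 0): P = 36.
CS = ½(36 − 30)(30) = 90.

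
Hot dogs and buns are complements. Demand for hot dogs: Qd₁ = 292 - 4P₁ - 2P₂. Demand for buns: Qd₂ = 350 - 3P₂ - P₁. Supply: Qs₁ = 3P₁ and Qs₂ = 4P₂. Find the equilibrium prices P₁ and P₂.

Market 1: 292 - 4P₁ - 2P₂ = 3P₁ → 7P₁ + 2P₂ = 292.
Market 2: 7P₂ + P₁ = 350.
Eliminating P₂: 7×(1) − 2×(2) gives 47P₁ = 1344, so P₁ = 1344/47.
Back-substitute into (2): P₂ = (350 − 1×1344/47) / 7 = 2158/47.

P₁ = 1344/47, P₂ = 2158/47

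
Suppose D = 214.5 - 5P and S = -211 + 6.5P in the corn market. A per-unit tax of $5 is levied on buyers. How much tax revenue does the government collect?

Pre-tax equilibrium: P* = 37, Q* = 29.5.
Tax on buyers shifts demand to D = 214.5 − 5(P + 5) = 189.5 - 5P.
189.5 - 5P = -211 + 6.5P gives seller price Ps = 801/23; buyers pay Pb = 801/23 + 5 = 916/23.
New quantity: Q = 214.5 − 5(916/23) = 707/46.
Revenue = 5 × 707/46 = 3535/46.

Tax revenue = 3535/46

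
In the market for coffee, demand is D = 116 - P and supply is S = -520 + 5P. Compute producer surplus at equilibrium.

Equilibrium: 116 - P = -520 + 5P gives P* = 106, Q* = 10.
Supply starts at P = 104 (where S = 0).
PS = ½(106 − 104)(10) = 10.

Producer surplus = 10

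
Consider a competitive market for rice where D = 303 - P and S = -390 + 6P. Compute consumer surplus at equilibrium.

Consumer surplus = 20808

Equilibrium: 303 - P = -390 + 6P gives P* = 99, Q* = 204.
Demand choke price (D = 0): P = 303.
CS = ½(303 − 99)(204) = 20808.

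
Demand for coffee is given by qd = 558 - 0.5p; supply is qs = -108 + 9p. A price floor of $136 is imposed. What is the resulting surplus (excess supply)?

Surplus = 626

Equilibrium price would be p* = 1332/19, so the floor at 136 binds.
At p = 136: qd = 490, qs = 1116.
Surplus = 1116 − 490 = 626.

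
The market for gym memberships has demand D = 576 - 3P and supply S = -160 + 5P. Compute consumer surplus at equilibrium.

Consumer surplus = 15000

Equilibrium: 576 - 3P = -160 + 5P gives P* = 92, Q* = 300.
Demand choke price (D = 0): P = 192.
CS = ½(192 − 92)(300) = 15000.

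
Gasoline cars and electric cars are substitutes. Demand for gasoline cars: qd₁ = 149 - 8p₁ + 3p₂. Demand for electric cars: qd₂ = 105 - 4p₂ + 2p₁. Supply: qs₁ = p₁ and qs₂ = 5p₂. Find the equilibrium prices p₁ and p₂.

p₁ = 22.08, p₂ = 1243/75

Market 1: 149 - 8p₁ + 3p₂ = p₁ → 9p₁ - 3p₂ = 149.
Market 2: 9p₂ - 2p₁ = 105.
Eliminating p₂: 9×(1) + 3×(2) gives 75p₁ = 1656, so p₁ = 22.08.
Back-substitute into (2): p₂ = (105 + 2×22.08) / 9 = 1243/75.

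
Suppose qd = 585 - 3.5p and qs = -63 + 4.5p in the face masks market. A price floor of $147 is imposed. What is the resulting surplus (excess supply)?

Equilibrium price would be p* = 81, so the floor at 147 binds.
At p = 147: qd = 70.5, qs = 598.5.
Surplus = 598.5 − 70.5 = 528.

Surplus = 528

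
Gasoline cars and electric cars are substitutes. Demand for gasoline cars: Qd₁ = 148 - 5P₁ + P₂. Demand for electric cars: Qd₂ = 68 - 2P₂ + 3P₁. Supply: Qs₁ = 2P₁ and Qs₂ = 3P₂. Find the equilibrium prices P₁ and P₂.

Market 1: 148 - 5P₁ + P₂ = 2P₁ → 7P₁ - P₂ = 148.
Market 2: 5P₂ - 3P₁ = 68.
Eliminating P₂: 5×(1) + 1×(2) gives 32P₁ = 808, so P₁ = 25.25.
Back-substitute into (2): P₂ = (68 + 3×25.25) / 5 = 28.75.

P₁ = 25.25, P₂ = 28.75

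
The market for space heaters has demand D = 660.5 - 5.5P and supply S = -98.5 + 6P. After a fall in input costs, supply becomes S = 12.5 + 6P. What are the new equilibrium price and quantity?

Original equilibrium: P* = 66, Q* = 297.5.
New equilibrium: 660.5 - 5.5P = 12.5 + 6P, so 648 = 11.5P and P' = 1296/23; Q' = 660.5 − 5.5(1296/23) = 16127/46.

P' = 1296/23, Q' = 16127/46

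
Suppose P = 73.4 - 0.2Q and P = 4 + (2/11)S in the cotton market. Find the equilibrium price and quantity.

Set the two price expressions equal: 73.4 - 0.2Q = 4 + (2/11)Q.
69.4 = (21/55)Q, so Q* = 3817/21.
P* = 73.4 − (0.2)(3817/21) = 778/21.

P* = 778/21, Q* = 3817/21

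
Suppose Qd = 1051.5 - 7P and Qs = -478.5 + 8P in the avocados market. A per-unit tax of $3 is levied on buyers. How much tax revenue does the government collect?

Pre-tax equilibrium: P* = 102, Q* = 337.5.
Tax on buyers shifts demand to Qd = 1051.5 − 7(P + 3) = 1030.5 - 7P.
1030.5 - 7P = -478.5 + 8P gives seller price Ps = 100.6; buyers pay Pb = 100.6 + 3 = 103.6.
New quantity: Q = 1051.5 − 7(103.6) = 326.3.
Revenue = 3 × 326.3 = 978.9.

Tax revenue = 978.9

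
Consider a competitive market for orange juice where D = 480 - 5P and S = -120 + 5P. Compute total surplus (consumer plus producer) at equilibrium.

Total surplus = 6480

Equilibrium: 480 - 5P = -120 + 5P gives P* = 60, Q* = 180.
Demand choke price: P = 96; supply starts at P = 24.
CS = ½(96 − 60)(180) = 3240; PS = ½(60 − 24)(180) = 3240.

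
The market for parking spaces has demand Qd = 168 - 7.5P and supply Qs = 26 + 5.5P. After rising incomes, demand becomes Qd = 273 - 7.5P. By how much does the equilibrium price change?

ΔP = 105/13

Original equilibrium: P* = 142/13, Q* = 1119/13.
New equilibrium: 273 - 7.5P = 26 + 5.5P, so 247 = 13P and P' = 19; Q' = 273 − 7.5(19) = 130.5.
Change in price: 19 − 142/13 = 105/13.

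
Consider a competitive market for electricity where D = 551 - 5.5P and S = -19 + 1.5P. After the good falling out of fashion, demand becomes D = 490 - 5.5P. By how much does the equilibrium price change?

ΔP = -61/7

Original equilibrium: P* = 570/7, Q* = 722/7.
New equilibrium: 490 - 5.5P = -19 + 1.5P, so 509 = 7P and P' = 509/7; Q' = 490 − 5.5(509/7) = 1261/14.
Change in price: 509/7 − 570/7 = -61/7.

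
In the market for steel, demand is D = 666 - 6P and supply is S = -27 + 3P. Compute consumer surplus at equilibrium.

Consumer surplus = 3468

Equilibrium: 666 - 6P = -27 + 3P gives P* = 77, Q* = 204.
Demand choke price (D = 0): P = 111.
CS = ½(111 − 77)(204) = 3468.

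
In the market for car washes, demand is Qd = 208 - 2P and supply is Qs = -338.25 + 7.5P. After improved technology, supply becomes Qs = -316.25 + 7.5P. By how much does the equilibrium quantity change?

ΔQ = 88/19

Original equilibrium: P* = 57.5, Q* = 93.
New equilibrium: 208 - 2P = -316.25 + 7.5P, so 524.25 = 9.5P and P' = 2097/38; Q' = 208 − 2(2097/38) = 1855/19.
Change in quantity: 1855/19 − 93 = 88/19.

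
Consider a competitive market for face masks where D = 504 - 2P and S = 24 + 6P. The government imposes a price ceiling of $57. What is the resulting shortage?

Shortage = 24

Equilibrium price would be P* = 60, so the ceiling at 57 binds.
At P = 57: D = 504 − 2(57) = 390, S = 24 + 6(57) = 366.
Shortage = 390 − 366 = 24.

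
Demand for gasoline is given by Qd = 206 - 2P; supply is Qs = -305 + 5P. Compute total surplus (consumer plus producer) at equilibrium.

Equilibrium: 206 - 2P = -305 + 5P gives P* = 73, Q* = 60.
Demand choke price: P = 103; supply starts at P = 61.
CS = ½(103 − 73)(60) = 900; PS = ½(73 − 61)(60) = 360.

Total surplus = 1260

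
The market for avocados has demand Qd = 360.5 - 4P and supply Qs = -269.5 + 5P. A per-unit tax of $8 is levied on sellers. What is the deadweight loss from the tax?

Pre-tax equilibrium: P* = 70, Q* = 80.5.
Tax on sellers shifts supply to Qs = -269.5 + 5(P − 8) = -309.5 + 5P.
360.5 - 4P = -309.5 + 5P gives buyer price Pb = 670/9; sellers receive Ps = 670/9 − 8 = 598/9.
New quantity: Q = 360.5 − 4(670/9) = 1129/18.
DWL = ½ × 8 × (80.5 − 1129/18) = 640/9.

Deadweight loss = 640/9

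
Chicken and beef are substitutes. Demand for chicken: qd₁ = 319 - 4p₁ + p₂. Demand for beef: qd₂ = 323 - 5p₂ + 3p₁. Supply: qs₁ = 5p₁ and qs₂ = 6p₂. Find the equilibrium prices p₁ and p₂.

p₁ = 479/12, p₂ = 40.25

Market 1: 319 - 4p₁ + p₂ = 5p₁ → 9p₁ - p₂ = 319.
Market 2: 11p₂ - 3p₁ = 323.
Eliminating p₂: 11×(1) + 1×(2) gives 96p₁ = 3832, so p₁ = 479/12.
Back-substitute into (2): p₂ = (323 + 3×479/12) / 11 = 40.25.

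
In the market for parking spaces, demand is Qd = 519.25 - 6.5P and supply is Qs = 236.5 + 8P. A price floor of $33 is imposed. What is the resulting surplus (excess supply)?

Surplus = 195.75

Equilibrium price would be P* = 19.5, so the floor at 33 binds.
At P = 33: Qd = 304.75, Qs = 500.5.
Surplus = 500.5 − 304.75 = 195.75.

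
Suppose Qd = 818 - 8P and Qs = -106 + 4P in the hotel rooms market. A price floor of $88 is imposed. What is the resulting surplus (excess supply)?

Equilibrium price would be P* = 77, so the floor at 88 binds.
At P = 88: Qd = 114, Qs = 246.
Surplus = 246 − 114 = 132.

Surplus = 132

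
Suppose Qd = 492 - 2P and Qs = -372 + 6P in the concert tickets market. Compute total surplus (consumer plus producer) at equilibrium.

Total surplus = 25392

Equilibrium: 492 - 2P = -372 + 6P gives P* = 108, Q* = 276.
Demand choke price: P = 246; supply starts at P = 62.
CS = ½(246 − 108)(276) = 19044; PS = ½(108 − 62)(276) = 6348.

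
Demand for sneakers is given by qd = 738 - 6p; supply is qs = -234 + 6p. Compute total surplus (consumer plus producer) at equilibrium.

Total surplus = 10584

Equilibrium: 738 - 6p = -234 + 6p gives p* = 81, q* = 252.
Demand choke price: p = 123; supply starts at p = 39.
CS = ½(123 − 81)(252) = 5292; PS = ½(81 − 39)(252) = 5292.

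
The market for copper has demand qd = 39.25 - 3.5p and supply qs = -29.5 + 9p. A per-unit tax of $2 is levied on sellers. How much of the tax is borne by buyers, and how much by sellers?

Buyers bear $1.44, sellers bear $0.56

Pre-tax equilibrium: p* = 5.5, q* = 20.
Tax on sellers shifts supply to qs = -29.5 + 9(p − 2) = -47.5 + 9p.
39.25 - 3.5p = -47.5 + 9p gives buyer price pb = 6.94; sellers receive ps = 6.94 − 2 = 4.94.
New quantity: q = 39.25 − 3.5(6.94) = 14.96.
Buyer burden = 6.94 − 5.5 = 1.44; seller burden = 5.5 − 4.94 = 0.56.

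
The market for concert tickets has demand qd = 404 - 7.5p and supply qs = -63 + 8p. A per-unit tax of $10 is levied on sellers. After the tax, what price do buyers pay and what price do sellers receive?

Buyers pay 1094/31, sellers receive 784/31

Pre-tax equilibrium: p* = 934/31, q* = 5519/31.
Tax on sellers shifts supply to qs = -63 + 8(p − 10) = -143 + 8p.
404 - 7.5p = -143 + 8p gives buyer price pb = 1094/31; sellers receive ps = 1094/31 − 10 = 784/31.
New quantity: q = 404 − 7.5(1094/31) = 4319/31.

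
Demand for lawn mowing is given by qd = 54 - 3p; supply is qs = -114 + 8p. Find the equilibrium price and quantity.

p* = 168/11, q* = 90/11

Set qd = qs: 54 - 3p = -114 + 8p.
168 = 11p, so p* = 168/11.
q* = 54 − 3(168/11) = 90/11.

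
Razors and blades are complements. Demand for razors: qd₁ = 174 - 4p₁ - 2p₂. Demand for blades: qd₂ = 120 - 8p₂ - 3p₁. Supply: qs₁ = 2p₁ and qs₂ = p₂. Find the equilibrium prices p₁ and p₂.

Market 1: 174 - 4p₁ - 2p₂ = 2p₁ → 6p₁ + 2p₂ = 174.
Market 2: 9p₂ + 3p₁ = 120.
Eliminating p₂: 9×(1) − 2×(2) gives 48p₁ = 1326, so p₁ = 27.625.
Back-substitute into (2): p₂ = (120 − 3×27.625) / 9 = 4.125.

p₁ = 27.625, p₂ = 4.125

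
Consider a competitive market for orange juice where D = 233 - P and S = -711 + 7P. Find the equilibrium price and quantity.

P* = 118, Q* = 115

Set D = S: 233 - P = -711 + 7P.
944 = 8P, so P* = 118.
Q* = 233 − 1(118) = 115.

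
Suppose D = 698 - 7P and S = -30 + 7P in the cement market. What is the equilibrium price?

Set D = S: 698 - 7P = -30 + 7P.
728 = 14P, so P* = 52.
Q* = 698 − 7(52) = 334.

P* = 52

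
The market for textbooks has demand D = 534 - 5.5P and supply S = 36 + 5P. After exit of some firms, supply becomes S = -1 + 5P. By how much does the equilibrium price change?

ΔP = 74/21

Original equilibrium: P* = 332/7, Q* = 1912/7.
New equilibrium: 534 - 5.5P = -1 + 5P, so 535 = 10.5P and P' = 1070/21; Q' = 534 − 5.5(1070/21) = 5329/21.
Change in price: 1070/21 − 332/7 = 74/21.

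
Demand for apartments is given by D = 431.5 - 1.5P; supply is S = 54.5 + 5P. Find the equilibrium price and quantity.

P* = 58, Q* = 344.5

Set D = S: 431.5 - 1.5P = 54.5 + 5P.
377 = 6.5P, so P* = 58.
Q* = 431.5 − 1.5(58) = 344.5.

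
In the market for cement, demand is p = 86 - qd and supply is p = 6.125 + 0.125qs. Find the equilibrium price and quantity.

Set the two price expressions equal: 86 - q = 6.125 + 0.125q.
79.875 = 1.125q, so q* = 71.
p* = 86 − (1)(71) = 15.

p* = 15, q* = 71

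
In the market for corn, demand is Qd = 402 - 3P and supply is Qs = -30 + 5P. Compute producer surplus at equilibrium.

Equilibrium: 402 - 3P = -30 + 5P gives P* = 54, Q* = 240.
Supply starts at P = 6 (where Qs = 0).
PS = ½(54 − 6)(240) = 5760.

Producer surplus = 5760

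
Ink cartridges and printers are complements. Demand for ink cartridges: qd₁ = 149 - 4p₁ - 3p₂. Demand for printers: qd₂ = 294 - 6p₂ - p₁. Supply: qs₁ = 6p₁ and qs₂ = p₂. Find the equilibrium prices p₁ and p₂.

Market 1: 149 - 4p₁ - 3p₂ = 6p₁ → 10p₁ + 3p₂ = 149.
Market 2: 7p₂ + p₁ = 294.
Eliminating p₂: 7×(1) − 3×(2) gives 67p₁ = 161, so p₁ = 161/67.
Back-substitute into (2): p₂ = (294 − 1×161/67) / 7 = 2791/67.

p₁ = 161/67, p₂ = 2791/67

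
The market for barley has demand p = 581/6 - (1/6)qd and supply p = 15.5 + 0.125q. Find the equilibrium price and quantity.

Set the two price expressions equal: 581/6 - (1/6)q = 15.5 + 0.125q.
244/3 = (7/24)q, so q* = 1952/7.
p* = 581/6 − (1/6)(1952/7) = 705/14.

p* = 705/14, q* = 1952/7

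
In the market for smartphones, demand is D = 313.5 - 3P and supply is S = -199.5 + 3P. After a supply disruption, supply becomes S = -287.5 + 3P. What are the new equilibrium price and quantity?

Original equilibrium: P* = 85.5, Q* = 57.
New equilibrium: 313.5 - 3P = -287.5 + 3P, so 601 = 6P and P' = 601/6; Q' = 313.5 − 3(601/6) = 13.

P' = 601/6, Q' = 13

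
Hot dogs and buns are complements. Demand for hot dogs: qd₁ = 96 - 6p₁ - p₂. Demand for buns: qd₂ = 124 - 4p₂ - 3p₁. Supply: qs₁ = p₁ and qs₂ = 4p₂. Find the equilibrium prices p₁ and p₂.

p₁ = 644/53, p₂ = 580/53

Market 1: 96 - 6p₁ - p₂ = p₁ → 7p₁ + p₂ = 96.
Market 2: 8p₂ + 3p₁ = 124.
Eliminating p₂: 8×(1) − 1×(2) gives 53p₁ = 644, so p₁ = 644/53.
Back-substitute into (2): p₂ = (124 − 3×644/53) / 8 = 580/53.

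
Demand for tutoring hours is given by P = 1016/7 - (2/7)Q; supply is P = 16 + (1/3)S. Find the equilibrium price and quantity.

Set the two price expressions equal: 1016/7 - (2/7)Q = 16 + (1/3)Q.
904/7 = (13/21)Q, so Q* = 2712/13.
P* = 1016/7 − (2/7)(2712/13) = 1112/13.

P* = 1112/13, Q* = 2712/13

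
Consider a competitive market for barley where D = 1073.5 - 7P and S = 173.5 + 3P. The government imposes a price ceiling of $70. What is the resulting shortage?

Shortage = 200

Equilibrium price would be P* = 90, so the ceiling at 70 binds.
At P = 70: D = 1073.5 − 7(70) = 583.5, S = 173.5 + 3(70) = 383.5.
Shortage = 583.5 − 383.5 = 200.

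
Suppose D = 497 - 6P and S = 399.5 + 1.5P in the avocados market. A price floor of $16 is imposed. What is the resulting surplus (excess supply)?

Equilibrium price would be P* = 13, so the floor at 16 binds.
At P = 16: D = 401, S = 423.5.
Surplus = 423.5 − 401 = 22.5.

Surplus = 22.5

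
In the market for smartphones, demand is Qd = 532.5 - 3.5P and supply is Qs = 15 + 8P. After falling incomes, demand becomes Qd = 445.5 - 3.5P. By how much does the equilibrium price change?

Original equilibrium: P* = 45, Q* = 375.
New equilibrium: 445.5 - 3.5P = 15 + 8P, so 430.5 = 11.5P and P' = 861/23; Q' = 445.5 − 3.5(861/23) = 7233/23.
Change in price: 861/23 − 45 = -174/23.

ΔP = -174/23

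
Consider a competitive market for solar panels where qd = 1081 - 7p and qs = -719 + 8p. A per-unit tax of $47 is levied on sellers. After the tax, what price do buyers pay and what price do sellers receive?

Buyers pay 2176/15, sellers receive 1471/15

Pre-tax equilibrium: p* = 120, q* = 241.
Tax on sellers shifts supply to qs = -719 + 8(p − 47) = -1095 + 8p.
1081 - 7p = -1095 + 8p gives buyer price pb = 2176/15; sellers receive ps = 2176/15 − 47 = 1471/15.
New quantity: q = 1081 − 7(2176/15) = 983/15.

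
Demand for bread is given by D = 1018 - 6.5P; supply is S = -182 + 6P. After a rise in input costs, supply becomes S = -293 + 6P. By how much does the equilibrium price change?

Original equilibrium: P* = 96, Q* = 394.
New equilibrium: 1018 - 6.5P = -293 + 6P, so 1311 = 12.5P and P' = 104.88; Q' = 1018 − 6.5(104.88) = 336.28.
Change in price: 104.88 − 96 = 8.88.

ΔP = 8.88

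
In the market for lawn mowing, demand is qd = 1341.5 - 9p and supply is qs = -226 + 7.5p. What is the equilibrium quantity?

q* = 486.5

Set qd = qs: 1341.5 - 9p = -226 + 7.5p.
1567.5 = 16.5p, so p* = 95.
q* = 1341.5 − 9(95) = 486.5.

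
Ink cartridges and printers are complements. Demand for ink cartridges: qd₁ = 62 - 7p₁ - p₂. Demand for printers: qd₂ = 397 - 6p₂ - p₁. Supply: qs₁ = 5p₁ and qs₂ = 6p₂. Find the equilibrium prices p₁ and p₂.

Market 1: 62 - 7p₁ - p₂ = 5p₁ → 12p₁ + p₂ = 62.
Market 2: 12p₂ + p₁ = 397.
Eliminating p₂: 12×(1) − 1×(2) gives 143p₁ = 347, so p₁ = 347/143.
Back-substitute into (2): p₂ = (397 − 1×347/143) / 12 = 4702/143.

p₁ = 347/143, p₂ = 4702/143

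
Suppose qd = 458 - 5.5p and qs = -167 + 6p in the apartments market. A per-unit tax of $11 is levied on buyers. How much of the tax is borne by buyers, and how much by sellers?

Buyers bear 132/23, sellers bear 121/23

Pre-tax equilibrium: p* = 1250/23, q* = 3659/23.
Tax on buyers shifts demand to qd = 458 − 5.5(p + 11) = 397.5 - 5.5p.
397.5 - 5.5p = -167 + 6p gives seller price ps = 1129/23; buyers pay pb = 1129/23 + 11 = 1382/23.
New quantity: q = 458 − 5.5(1382/23) = 2933/23.
Buyer burden = 1382/23 − 1250/23 = 132/23; seller burden = 1250/23 − 1129/23 = 121/23.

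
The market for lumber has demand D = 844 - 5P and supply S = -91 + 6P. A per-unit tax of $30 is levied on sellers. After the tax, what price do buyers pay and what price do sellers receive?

Buyers pay 1115/11, sellers receive 785/11

Pre-tax equilibrium: P* = 85, Q* = 419.
Tax on sellers shifts supply to S = -91 + 6(P − 30) = -271 + 6P.
844 - 5P = -271 + 6P gives buyer price Pb = 1115/11; sellers receive Ps = 1115/11 − 30 = 785/11.
New quantity: Q = 844 − 5(1115/11) = 3709/11.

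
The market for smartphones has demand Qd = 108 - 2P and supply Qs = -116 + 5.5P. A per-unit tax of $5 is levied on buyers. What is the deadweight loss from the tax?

Deadweight loss = 55/3

Pre-tax equilibrium: P* = 448/15, Q* = 724/15.
Tax on buyers shifts demand to Qd = 108 − 2(P + 5) = 98 - 2P.
98 - 2P = -116 + 5.5P gives seller price Ps = 428/15; buyers pay Pb = 428/15 + 5 = 503/15.
New quantity: Q = 108 − 2(503/15) = 614/15.
DWL = ½ × 5 × (724/15 − 614/15) = 55/3.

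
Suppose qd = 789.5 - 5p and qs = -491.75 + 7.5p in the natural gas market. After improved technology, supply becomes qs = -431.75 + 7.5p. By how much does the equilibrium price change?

Original equilibrium: p* = 102.5, q* = 277.
New equilibrium: 789.5 - 5p = -431.75 + 7.5p, so 1221.25 = 12.5p and p' = 97.7; q' = 789.5 − 5(97.7) = 301.
Change in price: 97.7 − 102.5 = -4.8.

Δp = -4.8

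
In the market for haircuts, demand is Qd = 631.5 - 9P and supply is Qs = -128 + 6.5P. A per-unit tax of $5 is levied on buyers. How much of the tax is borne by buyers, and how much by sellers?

Buyers bear 65/31, sellers bear 90/31

Pre-tax equilibrium: P* = 49, Q* = 190.5.
Tax on buyers shifts demand to Qd = 631.5 − 9(P + 5) = 586.5 - 9P.
586.5 - 9P = -128 + 6.5P gives seller price Ps = 1429/31; buyers pay Pb = 1429/31 + 5 = 1584/31.
New quantity: Q = 631.5 − 9(1584/31) = 10641/62.
Buyer burden = 1584/31 − 49 = 65/31; seller burden = 49 − 1429/31 = 90/31.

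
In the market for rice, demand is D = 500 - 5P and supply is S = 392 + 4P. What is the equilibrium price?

P* = 12

Set D = S: 500 - 5P = 392 + 4P.
108 = 9P, so P* = 12.
Q* = 500 − 5(12) = 440.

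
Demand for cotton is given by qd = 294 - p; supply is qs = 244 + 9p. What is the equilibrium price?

Set qd = qs: 294 - p = 244 + 9p.
50 = 10p, so p* = 5.
q* = 294 − 1(5) = 289.

p* = 5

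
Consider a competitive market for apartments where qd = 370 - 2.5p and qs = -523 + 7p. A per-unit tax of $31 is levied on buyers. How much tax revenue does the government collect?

Tax revenue = 45880/19

Pre-tax equilibrium: p* = 94, q* = 135.
Tax on buyers shifts demand to qd = 370 − 2.5(p + 31) = 292.5 - 2.5p.
292.5 - 2.5p = -523 + 7p gives seller price ps = 1631/19; buyers pay pb = 1631/19 + 31 = 2220/19.
New quantity: q = 370 − 2.5(2220/19) = 1480/19.
Revenue = 31 × 1480/19 = 45880/19.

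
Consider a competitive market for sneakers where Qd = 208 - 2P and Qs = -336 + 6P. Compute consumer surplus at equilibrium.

Equilibrium: 208 - 2P = -336 + 6P gives P* = 68, Q* = 72.
Demand choke price (Qd = 0): P = 104.
CS = ½(104 − 68)(72) = 1296.

Consumer surplus = 1296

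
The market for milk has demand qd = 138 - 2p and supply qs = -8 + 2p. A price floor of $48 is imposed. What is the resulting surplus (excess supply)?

Equilibrium price would be p* = 36.5, so the floor at 48 binds.
At p = 48: qd = 42, qs = 88.
Surplus = 88 − 42 = 46.

Surplus = 46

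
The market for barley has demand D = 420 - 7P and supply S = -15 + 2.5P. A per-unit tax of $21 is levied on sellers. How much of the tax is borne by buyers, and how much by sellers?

Pre-tax equilibrium: P* = 870/19, Q* = 1890/19.
Tax on sellers shifts supply to S = -15 + 2.5(P − 21) = -67.5 + 2.5P.
420 - 7P = -67.5 + 2.5P gives buyer price Pb = 975/19; sellers receive Ps = 975/19 − 21 = 576/19.
New quantity: Q = 420 − 7(975/19) = 1155/19.
Buyer burden = 975/19 − 870/19 = 105/19; seller burden = 870/19 − 576/19 = 294/19.

Buyers bear 105/19, sellers bear 294/19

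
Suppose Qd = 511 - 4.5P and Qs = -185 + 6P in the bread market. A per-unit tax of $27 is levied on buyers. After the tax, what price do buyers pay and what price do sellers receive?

Pre-tax equilibrium: P* = 464/7, Q* = 1489/7.
Tax on buyers shifts demand to Qd = 511 − 4.5(P + 27) = 389.5 - 4.5P.
389.5 - 4.5P = -185 + 6P gives seller price Ps = 383/7; buyers pay Pb = 383/7 + 27 = 572/7.
New quantity: Q = 511 − 4.5(572/7) = 1003/7.

Buyers pay 572/7, sellers receive 383/7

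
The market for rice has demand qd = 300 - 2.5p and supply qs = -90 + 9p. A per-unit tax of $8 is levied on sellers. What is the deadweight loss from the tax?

Pre-tax equilibrium: p* = 780/23, q* = 4950/23.
Tax on sellers shifts supply to qs = -90 + 9(p − 8) = -162 + 9p.
300 - 2.5p = -162 + 9p gives buyer price pb = 924/23; sellers receive ps = 924/23 − 8 = 740/23.
New quantity: q = 300 − 2.5(924/23) = 4590/23.
DWL = ½ × 8 × (4950/23 − 4590/23) = 1440/23.

Deadweight loss = 1440/23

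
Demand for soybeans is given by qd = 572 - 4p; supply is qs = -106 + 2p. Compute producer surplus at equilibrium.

Producer surplus = 3600

Equilibrium: 572 - 4p = -106 + 2p gives p* = 113, q* = 120.
Supply starts at p = 53 (where qs = 0).
PS = ½(113 − 53)(120) = 3600.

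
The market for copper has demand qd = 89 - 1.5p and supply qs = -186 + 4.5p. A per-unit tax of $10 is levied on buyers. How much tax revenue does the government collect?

Pre-tax equilibrium: p* = 275/6, q* = 20.25.
Tax on buyers shifts demand to qd = 89 − 1.5(p + 10) = 74 - 1.5p.
74 - 1.5p = -186 + 4.5p gives seller price ps = 130/3; buyers pay pb = 130/3 + 10 = 160/3.
New quantity: q = 89 − 1.5(160/3) = 9.
Revenue = 10 × 9 = 90.

Tax revenue = 90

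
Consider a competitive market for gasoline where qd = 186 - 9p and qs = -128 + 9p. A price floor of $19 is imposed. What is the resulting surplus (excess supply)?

Surplus = 28

Equilibrium price would be p* = 157/9, so the floor at 19 binds.
At p = 19: qd = 15, qs = 43.
Surplus = 43 − 15 = 28.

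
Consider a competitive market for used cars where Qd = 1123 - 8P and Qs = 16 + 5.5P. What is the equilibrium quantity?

Q* = 467

Set Qd = Qs: 1123 - 8P = 16 + 5.5P.
1107 = 13.5P, so P* = 82.
Q* = 1123 − 8(82) = 467.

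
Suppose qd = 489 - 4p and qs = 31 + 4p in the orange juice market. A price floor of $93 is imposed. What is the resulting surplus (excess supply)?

Equilibrium price would be p* = 57.25, so the floor at 93 binds.
At p = 93: qd = 117, qs = 403.
Surplus = 403 − 117 = 286.

Surplus = 286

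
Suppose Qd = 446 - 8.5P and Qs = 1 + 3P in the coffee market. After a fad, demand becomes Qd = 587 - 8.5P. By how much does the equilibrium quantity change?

ΔQ = 846/23

Original equilibrium: P* = 890/23, Q* = 2693/23.
New equilibrium: 587 - 8.5P = 1 + 3P, so 586 = 11.5P and P' = 1172/23; Q' = 587 − 8.5(1172/23) = 3539/23.
Change in quantity: 3539/23 − 2693/23 = 846/23.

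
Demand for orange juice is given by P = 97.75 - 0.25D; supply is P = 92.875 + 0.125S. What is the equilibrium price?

Set the two price expressions equal: 97.75 - 0.25Q = 92.875 + 0.125Q.
4.875 = 0.375Q, so Q* = 13.
P* = 97.75 − (0.25)(13) = 94.5.

P* = 94.5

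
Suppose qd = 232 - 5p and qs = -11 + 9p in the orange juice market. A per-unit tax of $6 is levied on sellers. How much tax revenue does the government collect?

Tax revenue = 5289/7

Pre-tax equilibrium: p* = 243/14, q* = 2033/14.
Tax on sellers shifts supply to qs = -11 + 9(p − 6) = -65 + 9p.
232 - 5p = -65 + 9p gives buyer price pb = 297/14; sellers receive ps = 297/14 − 6 = 213/14.
New quantity: q = 232 − 5(297/14) = 1763/14.
Revenue = 6 × 1763/14 = 5289/7.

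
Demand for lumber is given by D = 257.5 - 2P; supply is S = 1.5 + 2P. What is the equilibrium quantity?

Q* = 129.5

Set D = S: 257.5 - 2P = 1.5 + 2P.
256 = 4P, so P* = 64.
Q* = 257.5 − 2(64) = 129.5.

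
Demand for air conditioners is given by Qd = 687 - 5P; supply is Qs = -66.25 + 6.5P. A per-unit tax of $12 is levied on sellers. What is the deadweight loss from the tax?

Pre-tax equilibrium: P* = 65.5, Q* = 359.5.
Tax on sellers shifts supply to Qs = -66.25 + 6.5(P − 12) = -144.25 + 6.5P.
687 - 5P = -144.25 + 6.5P gives buyer price Pb = 3325/46; sellers receive Ps = 3325/46 − 12 = 2773/46.
New quantity: Q = 687 − 5(3325/46) = 14977/46.
DWL = ½ × 12 × (359.5 − 14977/46) = 4680/23.

Deadweight loss = 4680/23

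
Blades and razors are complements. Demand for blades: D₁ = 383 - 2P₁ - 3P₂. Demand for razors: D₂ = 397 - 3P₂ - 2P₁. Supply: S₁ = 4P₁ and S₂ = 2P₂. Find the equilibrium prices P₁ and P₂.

P₁ = 181/6, P₂ = 202/3

Market 1: 383 - 2P₁ - 3P₂ = 4P₁ → 6P₁ + 3P₂ = 383.
Market 2: 5P₂ + 2P₁ = 397.
Eliminating P₂: 5×(1) − 3×(2) gives 24P₁ = 724, so P₁ = 181/6.
Back-substitute into (2): P₂ = (397 − 2×181/6) / 5 = 202/3.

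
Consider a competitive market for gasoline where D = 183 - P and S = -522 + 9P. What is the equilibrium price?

P* = 70.5

Set D = S: 183 - P = -522 + 9P.
705 = 10P, so P* = 70.5.
Q* = 183 − 1(70.5) = 112.5.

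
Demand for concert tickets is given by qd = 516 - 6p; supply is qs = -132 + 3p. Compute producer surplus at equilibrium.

Equilibrium: 516 - 6p = -132 + 3p gives p* = 72, q* = 84.
Supply starts at p = 44 (where qs = 0).
PS = ½(72 − 44)(84) = 1176.

Producer surplus = 1176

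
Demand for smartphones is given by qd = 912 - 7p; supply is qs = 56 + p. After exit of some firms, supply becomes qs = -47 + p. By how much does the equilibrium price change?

Original equilibrium: p* = 107, q* = 163.
New equilibrium: 912 - 7p = -47 + p, so 959 = 8p and p' = 119.875; q' = 912 − 7(119.875) = 72.875.
Change in price: 119.875 − 107 = 12.875.

Δp = 12.875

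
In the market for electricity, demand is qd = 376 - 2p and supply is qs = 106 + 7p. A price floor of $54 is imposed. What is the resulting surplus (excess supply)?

Equilibrium price would be p* = 30, so the floor at 54 binds.
At p = 54: qd = 268, qs = 484.
Surplus = 484 − 268 = 216.

Surplus = 216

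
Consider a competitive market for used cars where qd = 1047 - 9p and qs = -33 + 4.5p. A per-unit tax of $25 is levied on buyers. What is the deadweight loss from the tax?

Deadweight loss = 937.5

Pre-tax equilibrium: p* = 80, q* = 327.
Tax on buyers shifts demand to qd = 1047 − 9(p + 25) = 822 - 9p.
822 - 9p = -33 + 4.5p gives seller price ps = 190/3; buyers pay pb = 190/3 + 25 = 265/3.
New quantity: q = 1047 − 9(265/3) = 252.
DWL = ½ × 25 × (327 − 252) = 937.5.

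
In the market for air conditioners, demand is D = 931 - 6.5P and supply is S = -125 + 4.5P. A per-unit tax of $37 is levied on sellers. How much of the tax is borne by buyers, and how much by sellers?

Pre-tax equilibrium: P* = 96, Q* = 307.
Tax on sellers shifts supply to S = -125 + 4.5(P − 37) = -291.5 + 4.5P.
931 - 6.5P = -291.5 + 4.5P gives buyer price Pb = 2445/22; sellers receive Ps = 2445/22 − 37 = 1631/22.
New quantity: Q = 931 − 6.5(2445/22) = 9179/44.
Buyer burden = 2445/22 − 96 = 333/22; seller burden = 96 − 1631/22 = 481/22.

Buyers bear 333/22, sellers bear 481/22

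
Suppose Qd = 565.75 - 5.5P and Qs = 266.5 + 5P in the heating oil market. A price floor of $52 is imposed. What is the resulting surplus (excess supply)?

Surplus = 246.75

Equilibrium price would be P* = 28.5, so the floor at 52 binds.
At P = 52: Qd = 279.75, Qs = 526.5.
Surplus = 526.5 − 279.75 = 246.75.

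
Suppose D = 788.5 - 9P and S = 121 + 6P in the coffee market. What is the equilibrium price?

P* = 44.5

Set D = S: 788.5 - 9P = 121 + 6P.
667.5 = 15P, so P* = 44.5.
Q* = 788.5 − 9(44.5) = 388.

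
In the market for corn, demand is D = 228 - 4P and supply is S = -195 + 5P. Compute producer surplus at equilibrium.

Producer surplus = 160

Equilibrium: 228 - 4P = -195 + 5P gives P* = 47, Q* = 40.
Supply starts at P = 39 (where S = 0).
PS = ½(47 − 39)(40) = 160.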